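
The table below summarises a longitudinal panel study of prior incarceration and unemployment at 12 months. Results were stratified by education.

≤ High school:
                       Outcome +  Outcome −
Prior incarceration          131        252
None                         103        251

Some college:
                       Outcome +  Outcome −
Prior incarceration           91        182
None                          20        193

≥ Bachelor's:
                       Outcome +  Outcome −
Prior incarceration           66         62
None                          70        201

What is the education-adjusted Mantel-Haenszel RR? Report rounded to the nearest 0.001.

RR_MH = Σ(aᵢ·n₀ᵢ/nᵢ) / Σ(cᵢ·n₁ᵢ/nᵢ), with n₁ᵢ = aᵢ+bᵢ (exposed), n₀ᵢ = cᵢ+dᵢ (unexposed), nᵢ = n₁ᵢ+n₀ᵢ.
Stratum 1 (≤ High school): n₁ = 383, n₀ = 354, n = 737; a·n₀/n = 131·354/737 = 62.9227; c·n₁/n = 103·383/737 = 53.5265
Stratum 2 (Some college): n₁ = 273, n₀ = 213, n = 486; a·n₀/n = 91·213/486 = 39.8827; c·n₁/n = 20·273/486 = 11.2346
Stratum 3 (≥ Bachelor's): n₁ = 128, n₀ = 271, n = 399; a·n₀/n = 66·271/399 = 44.8271; c·n₁/n = 70·128/399 = 22.4561
RR_MH = (62.9227 + 39.8827 + 44.8271) / (53.5265 + 11.2346 + 22.4561) = 147.6324 / 87.2172 = 1.69270

1.693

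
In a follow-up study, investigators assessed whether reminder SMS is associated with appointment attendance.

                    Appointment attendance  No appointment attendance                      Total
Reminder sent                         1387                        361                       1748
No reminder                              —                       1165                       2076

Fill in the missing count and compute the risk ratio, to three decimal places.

1.808

The missing cell is in the unexposed row: 2076 − 1165 = 911.
So a = 1387, b = 361, c = 911, d = 1165.
RR = [a/(a+b)] / [c/(c+d)] = (1387/1748) / (911/2076) = 0.79348/0.43882 = 1.80819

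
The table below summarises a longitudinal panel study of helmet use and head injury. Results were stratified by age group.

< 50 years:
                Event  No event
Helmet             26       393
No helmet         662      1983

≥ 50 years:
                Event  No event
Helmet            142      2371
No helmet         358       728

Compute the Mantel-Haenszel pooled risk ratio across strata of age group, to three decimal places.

0.192

RR_MH = Σ(aᵢ·n₀ᵢ/nᵢ) / Σ(cᵢ·n₁ᵢ/nᵢ), with n₁ᵢ = aᵢ+bᵢ (exposed), n₀ᵢ = cᵢ+dᵢ (unexposed), nᵢ = n₁ᵢ+n₀ᵢ.
Stratum 1 (< 50 years): n₁ = 419, n₀ = 2645, n = 3064; a·n₀/n = 26·2645/3064 = 22.4445; c·n₁/n = 662·419/3064 = 90.5281
Stratum 2 (≥ 50 years): n₁ = 2513, n₀ = 1086, n = 3599; a·n₀/n = 142·1086/3599 = 42.8486; c·n₁/n = 358·2513/3599 = 249.9733
RR_MH = (22.4445 + 42.8486) / (90.5281 + 249.9733) = 65.2931 / 340.5014 = 0.19176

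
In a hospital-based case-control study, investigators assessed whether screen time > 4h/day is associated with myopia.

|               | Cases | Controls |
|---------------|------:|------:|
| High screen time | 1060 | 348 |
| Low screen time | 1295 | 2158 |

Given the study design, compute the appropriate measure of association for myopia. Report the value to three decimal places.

5.076

Cells: a = 1060, b = 348, c = 1295, d = 2158.
This is a hospital-based case-control study: participants were sampled on outcome status, so risks in the source population cannot be estimated directly — relative risk is not valid here. The odds ratio is the appropriate measure.
OR = (a·d)/(b·c) = (1060 × 2158) / (348 × 1295) = 2287480 / 450660 = 5.07584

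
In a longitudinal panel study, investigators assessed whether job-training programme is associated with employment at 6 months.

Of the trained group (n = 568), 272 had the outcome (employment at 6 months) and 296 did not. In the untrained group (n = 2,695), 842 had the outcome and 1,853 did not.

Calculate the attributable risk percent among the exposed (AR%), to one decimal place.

34.8

From the description: a = 272, b = 296, c = 842, d = 1853.
Risk in exposed = 272/568 = 0.47887; risk in unexposed = 842/2695 = 0.31243.
RR = 0.47887/0.31243 = 1.53274
AR% = (RR − 1)/RR × 100 = (1.53274 − 1)/1.53274 × 100 = 34.7572%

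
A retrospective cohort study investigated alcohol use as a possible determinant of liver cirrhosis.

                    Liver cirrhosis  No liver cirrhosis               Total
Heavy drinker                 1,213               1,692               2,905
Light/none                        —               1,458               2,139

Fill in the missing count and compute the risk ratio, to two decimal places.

1.31

The missing cell is in the unexposed row: 2139 − 1458 = 681.
So a = 1213, b = 1692, c = 681, d = 1458.
RR = [a/(a+b)] / [c/(c+d)] = (1213/2905) / (681/2139) = 0.41756/0.31837 = 1.31153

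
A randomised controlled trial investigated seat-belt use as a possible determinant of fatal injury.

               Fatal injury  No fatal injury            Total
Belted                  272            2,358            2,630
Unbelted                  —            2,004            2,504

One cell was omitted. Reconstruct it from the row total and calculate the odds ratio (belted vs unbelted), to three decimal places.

0.462

The missing cell is in the unexposed row: 2504 − 2004 = 500.
So a = 272, b = 2358, c = 500, d = 2004.
OR = (a·d)/(b·c) = (272 × 2004) / (2358 × 500) = 545088 / 1179000 = 0.46233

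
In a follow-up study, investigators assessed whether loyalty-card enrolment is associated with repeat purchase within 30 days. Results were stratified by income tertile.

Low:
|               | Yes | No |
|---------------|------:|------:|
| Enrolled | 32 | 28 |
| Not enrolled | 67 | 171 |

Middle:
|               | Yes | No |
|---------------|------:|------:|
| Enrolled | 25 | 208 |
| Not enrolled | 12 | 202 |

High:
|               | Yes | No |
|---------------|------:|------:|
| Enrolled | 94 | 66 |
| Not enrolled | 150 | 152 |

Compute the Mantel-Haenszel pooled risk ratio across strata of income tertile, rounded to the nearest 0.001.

1.380

RR_MH = Σ(aᵢ·n₀ᵢ/nᵢ) / Σ(cᵢ·n₁ᵢ/nᵢ), with n₁ᵢ = aᵢ+bᵢ (exposed), n₀ᵢ = cᵢ+dᵢ (unexposed), nᵢ = n₁ᵢ+n₀ᵢ.
Stratum 1 (Low): n₁ = 60, n₀ = 238, n = 298; a·n₀/n = 32·238/298 = 25.5570; c·n₁/n = 67·60/298 = 13.4899
Stratum 2 (Middle): n₁ = 233, n₀ = 214, n = 447; a·n₀/n = 25·214/447 = 11.9687; c·n₁/n = 12·233/447 = 6.2550
Stratum 3 (High): n₁ = 160, n₀ = 302, n = 462; a·n₀/n = 94·302/462 = 61.4459; c·n₁/n = 150·160/462 = 51.9481
RR_MH = (25.5570 + 11.9687 + 61.4459) / (13.4899 + 6.2550 + 51.9481) = 98.9716 / 71.6930 = 1.38049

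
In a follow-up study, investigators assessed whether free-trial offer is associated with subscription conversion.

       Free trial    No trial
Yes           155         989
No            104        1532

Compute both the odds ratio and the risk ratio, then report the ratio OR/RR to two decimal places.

Reading the table with exposure as columns: a = 155 (Free trial, case), b = 104 (Free trial, non-case), c = 989 (No trial, case), d = 1532.
OR = (155·1532)/(104·989) = 237460/102856 = 2.30866
Risk in exposed = 155/259 = 0.59846; risk in unexposed = 989/2521 = 0.39230; RR = 1.52549
OR/RR = 2.30866 / 1.52549 = 1.51340
The outcome is not rare, so the OR lies further from 1 than the RR.

1.51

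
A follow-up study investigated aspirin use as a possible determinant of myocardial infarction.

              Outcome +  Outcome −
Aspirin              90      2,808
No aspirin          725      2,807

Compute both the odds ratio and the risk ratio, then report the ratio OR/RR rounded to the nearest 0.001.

Cells: a = 90, b = 2808, c = 725, d = 2807.
OR = (90·2807)/(2808·725) = 252630/2035800 = 0.12409
Risk in exposed = 90/2898 = 0.03106; risk in unexposed = 725/3532 = 0.20527; RR = 0.15130
OR/RR = 0.12409 / 0.15130 = 0.82021
The outcome is not rare, so the OR lies further from 1 than the RR.

0.820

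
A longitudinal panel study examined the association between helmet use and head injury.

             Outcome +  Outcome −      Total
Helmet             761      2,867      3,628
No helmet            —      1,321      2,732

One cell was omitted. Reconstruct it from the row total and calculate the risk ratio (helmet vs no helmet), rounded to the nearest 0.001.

0.406

The missing cell is in the unexposed row: 2732 − 1321 = 1411.
So a = 761, b = 2867, c = 1411, d = 1321.
RR = [a/(a+b)] / [c/(c+d)] = (761/3628) / (1411/2732) = 0.20976/0.51647 = 0.40614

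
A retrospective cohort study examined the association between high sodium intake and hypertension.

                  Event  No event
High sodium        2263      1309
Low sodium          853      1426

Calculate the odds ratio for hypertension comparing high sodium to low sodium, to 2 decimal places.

2.89

Cells: a = 2263, b = 1309, c = 853, d = 1426.
OR = (a·d)/(b·c) = (2263 × 1426) / (1309 × 853) = 3227038 / 1116577 = 2.89012
The odds of hypertension are about 2.89 times as high in the high sodium group.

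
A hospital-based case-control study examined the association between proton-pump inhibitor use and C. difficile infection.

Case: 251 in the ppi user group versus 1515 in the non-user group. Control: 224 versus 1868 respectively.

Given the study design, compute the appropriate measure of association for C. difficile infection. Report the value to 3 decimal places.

1.382

From the description: a = 251, b = 224, c = 1515, d = 1868.
This is a hospital-based case-control study: participants were sampled on outcome status, so risks in the source population cannot be estimated directly — relative risk is not valid here. The odds ratio is the appropriate measure.
OR = (a·d)/(b·c) = (251 × 1868) / (224 × 1515) = 468868 / 339360 = 1.38162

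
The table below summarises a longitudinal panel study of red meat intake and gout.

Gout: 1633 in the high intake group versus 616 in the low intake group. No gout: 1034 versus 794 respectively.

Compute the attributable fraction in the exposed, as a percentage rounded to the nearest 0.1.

From the description: a = 1633, b = 1034, c = 616, d = 794.
Risk in exposed = 1633/2667 = 0.61230; risk in unexposed = 616/1410 = 0.43688.
RR = 0.61230/0.43688 = 1.40153
AR% = (RR − 1)/RR × 100 = (1.40153 − 1)/1.40153 × 100 = 28.6493%

28.6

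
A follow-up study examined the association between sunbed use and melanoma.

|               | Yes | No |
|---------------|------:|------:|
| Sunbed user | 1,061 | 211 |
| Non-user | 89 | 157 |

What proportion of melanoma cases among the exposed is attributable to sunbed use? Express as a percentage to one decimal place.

56.6

Cells: a = 1061, b = 211, c = 89, d = 157.
Risk in exposed = 1061/1272 = 0.83412; risk in unexposed = 89/246 = 0.36179.
RR = 0.83412/0.36179 = 2.30554
AR% = (RR − 1)/RR × 100 = (2.30554 − 1)/2.30554 × 100 = 56.6263%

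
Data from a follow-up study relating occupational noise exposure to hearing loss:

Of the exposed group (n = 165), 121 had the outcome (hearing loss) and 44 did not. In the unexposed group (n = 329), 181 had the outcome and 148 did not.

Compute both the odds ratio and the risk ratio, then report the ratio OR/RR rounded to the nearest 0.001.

1.687

From the description: a = 121, b = 44, c = 181, d = 148.
OR = (121·148)/(44·181) = 17908/7964 = 2.24862
Risk in exposed = 121/165 = 0.73333; risk in unexposed = 181/329 = 0.55015; RR = 1.33297
OR/RR = 2.24862 / 1.33297 = 1.68693
The outcome is not rare, so the OR lies further from 1 than the RR.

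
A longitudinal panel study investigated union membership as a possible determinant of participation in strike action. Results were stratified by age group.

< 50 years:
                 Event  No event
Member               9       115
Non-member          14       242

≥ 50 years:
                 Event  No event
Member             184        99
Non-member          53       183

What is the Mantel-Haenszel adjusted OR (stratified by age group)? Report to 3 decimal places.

OR_MH = Σ(aᵢdᵢ/nᵢ) / Σ(bᵢcᵢ/nᵢ), where nᵢ is the stratum total.
Stratum 1 (< 50 years): n = 380; a·d/n = 9·242/380 = 5.7316; b·c/n = 115·14/380 = 4.2368
Stratum 2 (≥ 50 years): n = 519; a·d/n = 184·183/519 = 64.8786; b·c/n = 99·53/519 = 10.1098
OR_MH = (5.7316 + 64.8786) / (4.2368 + 10.1098) = 70.6102 / 14.3467 = 4.92171

4.922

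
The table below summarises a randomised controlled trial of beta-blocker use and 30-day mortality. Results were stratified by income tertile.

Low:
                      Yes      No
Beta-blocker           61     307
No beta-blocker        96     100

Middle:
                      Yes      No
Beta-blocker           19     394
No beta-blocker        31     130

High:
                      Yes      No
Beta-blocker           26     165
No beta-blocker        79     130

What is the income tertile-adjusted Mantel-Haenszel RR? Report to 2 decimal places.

RR_MH = Σ(aᵢ·n₀ᵢ/nᵢ) / Σ(cᵢ·n₁ᵢ/nᵢ), with n₁ᵢ = aᵢ+bᵢ (exposed), n₀ᵢ = cᵢ+dᵢ (unexposed), nᵢ = n₁ᵢ+n₀ᵢ.
Stratum 1 (Low): n₁ = 368, n₀ = 196, n = 564; a·n₀/n = 61·196/564 = 21.1986; c·n₁/n = 96·368/564 = 62.6383
Stratum 2 (Middle): n₁ = 413, n₀ = 161, n = 574; a·n₀/n = 19·161/574 = 5.3293; c·n₁/n = 31·413/574 = 22.3049
Stratum 3 (High): n₁ = 191, n₀ = 209, n = 400; a·n₀/n = 26·209/400 = 13.5850; c·n₁/n = 79·191/400 = 37.7225
RR_MH = (21.1986 + 5.3293 + 13.5850) / (62.6383 + 22.3049 + 37.7225) = 40.1128 / 122.6657 = 0.32701

0.33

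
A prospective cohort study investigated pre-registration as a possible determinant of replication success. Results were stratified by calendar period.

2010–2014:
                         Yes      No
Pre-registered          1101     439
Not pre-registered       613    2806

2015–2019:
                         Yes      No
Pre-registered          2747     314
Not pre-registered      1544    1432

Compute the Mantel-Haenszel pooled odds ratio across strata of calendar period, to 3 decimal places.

OR_MH = Σ(aᵢdᵢ/nᵢ) / Σ(bᵢcᵢ/nᵢ), where nᵢ is the stratum total.
Stratum 1 (2010–2014): n = 4959; a·d/n = 1101·2806/4959 = 622.9897; b·c/n = 439·613/4959 = 54.2664
Stratum 2 (2015–2019): n = 6037; a·d/n = 2747·1432/6037 = 651.5991; b·c/n = 314·1544/6037 = 80.3074
OR_MH = (622.9897 + 651.5991) / (54.2664 + 80.3074) = 1274.5889 / 134.5738 = 9.47130

9.471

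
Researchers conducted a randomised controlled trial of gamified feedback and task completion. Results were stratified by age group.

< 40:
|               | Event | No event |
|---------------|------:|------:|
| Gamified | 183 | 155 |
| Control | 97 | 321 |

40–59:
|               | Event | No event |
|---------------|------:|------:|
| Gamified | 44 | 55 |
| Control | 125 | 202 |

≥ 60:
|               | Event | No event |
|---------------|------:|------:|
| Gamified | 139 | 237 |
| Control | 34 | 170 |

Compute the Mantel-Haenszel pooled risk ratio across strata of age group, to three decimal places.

1.946

RR_MH = Σ(aᵢ·n₀ᵢ/nᵢ) / Σ(cᵢ·n₁ᵢ/nᵢ), with n₁ᵢ = aᵢ+bᵢ (exposed), n₀ᵢ = cᵢ+dᵢ (unexposed), nᵢ = n₁ᵢ+n₀ᵢ.
Stratum 1 (< 40): n₁ = 338, n₀ = 418, n = 756; a·n₀/n = 183·418/756 = 101.1825; c·n₁/n = 97·338/756 = 43.3677
Stratum 2 (40–59): n₁ = 99, n₀ = 327, n = 426; a·n₀/n = 44·327/426 = 33.7746; c·n₁/n = 125·99/426 = 29.0493
Stratum 3 (≥ 60): n₁ = 376, n₀ = 204, n = 580; a·n₀/n = 139·204/580 = 48.8897; c·n₁/n = 34·376/580 = 22.0414
RR_MH = (101.1825 + 33.7746 + 48.8897) / (43.3677 + 29.0493 + 22.0414) = 183.8468 / 94.4584 = 1.94633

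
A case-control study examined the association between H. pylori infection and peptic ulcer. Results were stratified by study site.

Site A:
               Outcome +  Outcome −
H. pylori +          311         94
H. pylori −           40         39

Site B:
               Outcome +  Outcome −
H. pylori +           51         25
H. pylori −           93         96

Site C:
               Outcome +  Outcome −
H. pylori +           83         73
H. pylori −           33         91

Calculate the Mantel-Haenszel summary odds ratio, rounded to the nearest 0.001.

OR_MH = Σ(aᵢdᵢ/nᵢ) / Σ(bᵢcᵢ/nᵢ), where nᵢ is the stratum total.
Stratum 1 (Site A): n = 484; a·d/n = 311·39/484 = 25.0599; b·c/n = 94·40/484 = 7.7686
Stratum 2 (Site B): n = 265; a·d/n = 51·96/265 = 18.4755; b·c/n = 25·93/265 = 8.7736
Stratum 3 (Site C): n = 280; a·d/n = 83·91/280 = 26.9750; b·c/n = 73·33/280 = 8.6036
OR_MH = (25.0599 + 18.4755 + 26.9750) / (7.7686 + 8.7736 + 8.6036) = 70.5104 / 25.1458 = 2.80407

2.804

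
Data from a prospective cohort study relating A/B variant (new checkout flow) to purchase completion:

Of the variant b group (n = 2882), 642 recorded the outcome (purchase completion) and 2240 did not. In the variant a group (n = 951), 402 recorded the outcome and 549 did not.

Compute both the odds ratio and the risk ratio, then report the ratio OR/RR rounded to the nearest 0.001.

From the description: a = 642, b = 2240, c = 402, d = 549.
OR = (642·549)/(2240·402) = 352458/900480 = 0.39141
Risk in exposed = 642/2882 = 0.22276; risk in unexposed = 402/951 = 0.42271; RR = 0.52698
OR/RR = 0.39141 / 0.52698 = 0.74274
The outcome is not rare, so the OR lies further from 1 than the RR.

0.743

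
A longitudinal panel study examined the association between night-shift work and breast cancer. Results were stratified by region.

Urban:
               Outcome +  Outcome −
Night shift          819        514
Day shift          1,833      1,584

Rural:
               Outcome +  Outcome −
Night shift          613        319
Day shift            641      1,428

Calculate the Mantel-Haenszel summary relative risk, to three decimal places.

1.418

RR_MH = Σ(aᵢ·n₀ᵢ/nᵢ) / Σ(cᵢ·n₁ᵢ/nᵢ), with n₁ᵢ = aᵢ+bᵢ (exposed), n₀ᵢ = cᵢ+dᵢ (unexposed), nᵢ = n₁ᵢ+n₀ᵢ.
Stratum 1 (Urban): n₁ = 1333, n₀ = 3417, n = 4750; a·n₀/n = 819·3417/4750 = 589.1627; c·n₁/n = 1833·1333/4750 = 514.3977
Stratum 2 (Rural): n₁ = 932, n₀ = 2069, n = 3001; a·n₀/n = 613·2069/3001 = 422.6248; c·n₁/n = 641·932/3001 = 199.0710
RR_MH = (589.1627 + 422.6248) / (514.3977 + 199.0710) = 1011.7875 / 713.4687 = 1.41812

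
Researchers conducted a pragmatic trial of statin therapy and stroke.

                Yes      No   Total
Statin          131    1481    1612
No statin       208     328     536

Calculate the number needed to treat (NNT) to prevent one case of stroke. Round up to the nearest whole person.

4

Risk in treated group = 131/1612 = 0.08127; risk in control = 208/536 = 0.38806.
Absolute risk reduction = 0.38806 − 0.08127 = 0.30679
NNT = 1 / ARR = 1 / 0.30679 = 3.260 → round up → 4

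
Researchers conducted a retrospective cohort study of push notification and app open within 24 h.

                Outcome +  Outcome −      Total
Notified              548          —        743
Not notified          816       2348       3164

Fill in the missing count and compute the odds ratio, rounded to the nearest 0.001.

The missing cell is in the exposed row: 743 − 548 = 195.
So a = 548, b = 195, c = 816, d = 2348.
OR = (a·d)/(b·c) = (548 × 2348) / (195 × 816) = 1286704 / 159120 = 8.08638

8.086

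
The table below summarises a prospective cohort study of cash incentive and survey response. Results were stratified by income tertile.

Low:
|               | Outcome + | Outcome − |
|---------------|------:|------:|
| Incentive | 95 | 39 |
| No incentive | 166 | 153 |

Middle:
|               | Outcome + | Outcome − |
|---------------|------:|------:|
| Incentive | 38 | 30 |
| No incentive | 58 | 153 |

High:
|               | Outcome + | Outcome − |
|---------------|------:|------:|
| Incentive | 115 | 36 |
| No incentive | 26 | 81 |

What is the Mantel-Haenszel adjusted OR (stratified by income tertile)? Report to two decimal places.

3.69

OR_MH = Σ(aᵢdᵢ/nᵢ) / Σ(bᵢcᵢ/nᵢ), where nᵢ is the stratum total.
Stratum 1 (Low): n = 453; a·d/n = 95·153/453 = 32.0861; b·c/n = 39·166/453 = 14.2914
Stratum 2 (Middle): n = 279; a·d/n = 38·153/279 = 20.8387; b·c/n = 30·58/279 = 6.2366
Stratum 3 (High): n = 258; a·d/n = 115·81/258 = 36.1047; b·c/n = 36·26/258 = 3.6279
OR_MH = (32.0861 + 20.8387 + 36.1047) / (14.2914 + 6.2366 + 3.6279) = 89.0295 / 24.1559 = 3.68563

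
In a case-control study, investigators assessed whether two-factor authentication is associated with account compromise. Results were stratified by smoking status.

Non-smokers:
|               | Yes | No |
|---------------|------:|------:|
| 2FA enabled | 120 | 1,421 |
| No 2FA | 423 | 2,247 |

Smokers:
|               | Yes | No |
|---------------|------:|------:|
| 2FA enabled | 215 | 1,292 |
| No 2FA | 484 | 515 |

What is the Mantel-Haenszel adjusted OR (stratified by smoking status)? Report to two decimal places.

0.28

OR_MH = Σ(aᵢdᵢ/nᵢ) / Σ(bᵢcᵢ/nᵢ), where nᵢ is the stratum total.
Stratum 1 (Non-smokers): n = 4211; a·d/n = 120·2247/4211 = 64.0323; b·c/n = 1421·423/4211 = 142.7412
Stratum 2 (Smokers): n = 2506; a·d/n = 215·515/2506 = 44.1840; b·c/n = 1292·484/2506 = 249.5323
OR_MH = (64.0323 + 44.1840) / (142.7412 + 249.5323) = 108.2163 / 392.2735 = 0.27587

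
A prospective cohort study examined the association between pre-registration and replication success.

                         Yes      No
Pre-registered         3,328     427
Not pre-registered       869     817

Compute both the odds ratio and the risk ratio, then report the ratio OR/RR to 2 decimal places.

Cells: a = 3328, b = 427, c = 869, d = 817.
OR = (3328·817)/(427·869) = 2718976/371063 = 7.32753
Risk in exposed = 3328/3755 = 0.88628; risk in unexposed = 869/1686 = 0.51542; RR = 1.71954
OR/RR = 7.32753 / 1.71954 = 4.26134
The outcome is not rare, so the OR lies further from 1 than the RR.

4.26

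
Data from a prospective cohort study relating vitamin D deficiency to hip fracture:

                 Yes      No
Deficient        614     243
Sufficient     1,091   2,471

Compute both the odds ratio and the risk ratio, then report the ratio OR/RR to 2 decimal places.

Cells: a = 614, b = 243, c = 1091, d = 2471.
OR = (614·2471)/(243·1091) = 1517194/265113 = 5.72282
Risk in exposed = 614/857 = 0.71645; risk in unexposed = 1091/3562 = 0.30629; RR = 2.33914
OR/RR = 5.72282 / 2.33914 = 2.44655
The outcome is not rare, so the OR lies further from 1 than the RR.

2.45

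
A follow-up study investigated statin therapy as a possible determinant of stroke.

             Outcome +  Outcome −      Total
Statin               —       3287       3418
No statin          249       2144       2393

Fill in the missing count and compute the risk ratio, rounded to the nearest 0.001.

0.368

The missing cell is in the exposed row: 3418 − 3287 = 131.
So a = 131, b = 3287, c = 249, d = 2144.
RR = [a/(a+b)] / [c/(c+d)] = (131/3418) / (249/2393) = 0.03833/0.10405 = 0.36833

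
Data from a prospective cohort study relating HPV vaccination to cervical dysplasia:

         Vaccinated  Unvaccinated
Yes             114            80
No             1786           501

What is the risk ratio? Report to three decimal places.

Reading the table with exposure as columns: a = 114 (Vaccinated, case), b = 1786 (Vaccinated, non-case), c = 80 (Unvaccinated, case), d = 501.
Risk in exposed = 114/1900 = 0.06000; risk in unexposed = 80/581 = 0.13769.
RR = 0.06000 / 0.13769 = 0.43575
The risk is 56% lower among the exposed than among the unexposed.

0.436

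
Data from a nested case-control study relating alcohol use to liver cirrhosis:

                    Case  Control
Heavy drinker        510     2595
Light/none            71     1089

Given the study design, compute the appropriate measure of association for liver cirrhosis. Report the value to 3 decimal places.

Cells: a = 510, b = 2595, c = 71, d = 1089.
This is a nested case-control study: participants were sampled on outcome status, so risks in the source population cannot be estimated directly — relative risk is not valid here. The odds ratio is the appropriate measure.
OR = (a·d)/(b·c) = (510 × 1089) / (2595 × 71) = 555390 / 184245 = 3.01441

3.014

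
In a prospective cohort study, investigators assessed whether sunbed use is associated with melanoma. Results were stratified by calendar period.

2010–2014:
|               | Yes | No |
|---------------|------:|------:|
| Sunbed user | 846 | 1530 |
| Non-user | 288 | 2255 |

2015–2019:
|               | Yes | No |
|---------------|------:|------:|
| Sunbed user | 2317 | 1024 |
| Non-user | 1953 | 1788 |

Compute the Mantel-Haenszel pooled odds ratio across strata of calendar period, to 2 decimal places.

OR_MH = Σ(aᵢdᵢ/nᵢ) / Σ(bᵢcᵢ/nᵢ), where nᵢ is the stratum total.
Stratum 1 (2010–2014): n = 4919; a·d/n = 846·2255/4919 = 387.8288; b·c/n = 1530·288/4919 = 89.5792
Stratum 2 (2015–2019): n = 7082; a·d/n = 2317·1788/7082 = 584.9754; b·c/n = 1024·1953/7082 = 282.3880
OR_MH = (387.8288 + 584.9754) / (89.5792 + 282.3880) = 972.8043 / 371.9672 = 2.61530

2.62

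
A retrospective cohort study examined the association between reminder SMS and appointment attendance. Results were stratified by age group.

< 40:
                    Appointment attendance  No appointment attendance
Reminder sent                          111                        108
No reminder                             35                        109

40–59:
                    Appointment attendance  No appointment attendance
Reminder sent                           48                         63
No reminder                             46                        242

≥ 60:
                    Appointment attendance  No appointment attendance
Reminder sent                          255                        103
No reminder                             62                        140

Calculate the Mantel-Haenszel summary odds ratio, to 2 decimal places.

4.34

OR_MH = Σ(aᵢdᵢ/nᵢ) / Σ(bᵢcᵢ/nᵢ), where nᵢ is the stratum total.
Stratum 1 (< 40): n = 363; a·d/n = 111·109/363 = 33.3306; b·c/n = 108·35/363 = 10.4132
Stratum 2 (40–59): n = 399; a·d/n = 48·242/399 = 29.1128; b·c/n = 63·46/399 = 7.2632
Stratum 3 (≥ 60): n = 560; a·d/n = 255·140/560 = 63.7500; b·c/n = 103·62/560 = 11.4036
OR_MH = (33.3306 + 29.1128 + 63.7500) / (10.4132 + 7.2632 + 11.4036) = 126.1934 / 29.0800 = 4.33953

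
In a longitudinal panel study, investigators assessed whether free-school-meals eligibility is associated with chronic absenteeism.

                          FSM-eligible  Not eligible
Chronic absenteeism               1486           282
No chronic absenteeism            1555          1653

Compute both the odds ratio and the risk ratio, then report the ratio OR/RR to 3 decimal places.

Reading the table with exposure as columns: a = 1486 (FSM-eligible, case), b = 1555 (FSM-eligible, non-case), c = 282 (Not eligible, case), d = 1653.
OR = (1486·1653)/(1555·282) = 2456358/438510 = 5.60160
Risk in exposed = 1486/3041 = 0.48866; risk in unexposed = 282/1935 = 0.14574; RR = 3.35301
OR/RR = 5.60160 / 3.35301 = 1.67062
The outcome is not rare, so the OR lies further from 1 than the RR.

1.671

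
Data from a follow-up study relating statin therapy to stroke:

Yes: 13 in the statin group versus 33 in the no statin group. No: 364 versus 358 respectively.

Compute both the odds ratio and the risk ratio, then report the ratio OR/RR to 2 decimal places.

0.95

From the description: a = 13, b = 364, c = 33, d = 358.
OR = (13·358)/(364·33) = 4654/12012 = 0.38745
Risk in exposed = 13/377 = 0.03448; risk in unexposed = 33/391 = 0.08440; RR = 0.40857
OR/RR = 0.38745 / 0.40857 = 0.94830
The outcome is rare in both groups, so OR ≈ RR (ratio near 1).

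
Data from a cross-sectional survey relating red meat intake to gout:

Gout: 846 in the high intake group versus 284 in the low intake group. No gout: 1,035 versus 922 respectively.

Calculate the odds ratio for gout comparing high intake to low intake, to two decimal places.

2.65

From the description: a = 846, b = 1035, c = 284, d = 922.
OR = (a·d)/(b·c) = (846 × 922) / (1035 × 284) = 780012 / 293940 = 2.65364
The odds of gout are about 2.65 times as high in the high intake group.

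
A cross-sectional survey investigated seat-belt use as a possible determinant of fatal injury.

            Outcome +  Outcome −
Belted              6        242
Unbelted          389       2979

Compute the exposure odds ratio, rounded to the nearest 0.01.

0.19

Cells: a = 6, b = 242, c = 389, d = 2979.
OR = (a·d)/(b·c) = (6 × 2979) / (242 × 389) = 17874 / 94138 = 0.18987
Exposure is associated with lower odds of fatal injury (OR = 0.19 < 1).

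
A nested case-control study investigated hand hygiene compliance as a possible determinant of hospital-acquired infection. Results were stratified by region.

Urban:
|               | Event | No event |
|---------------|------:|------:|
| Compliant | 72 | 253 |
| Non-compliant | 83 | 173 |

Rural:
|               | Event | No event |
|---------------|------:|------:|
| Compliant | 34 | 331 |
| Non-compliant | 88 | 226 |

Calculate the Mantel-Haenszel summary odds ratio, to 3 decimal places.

OR_MH = Σ(aᵢdᵢ/nᵢ) / Σ(bᵢcᵢ/nᵢ), where nᵢ is the stratum total.
Stratum 1 (Urban): n = 581; a·d/n = 72·173/581 = 21.4389; b·c/n = 253·83/581 = 36.1429
Stratum 2 (Rural): n = 679; a·d/n = 34·226/679 = 11.3166; b·c/n = 331·88/679 = 42.8984
OR_MH = (21.4389 + 11.3166) / (36.1429 + 42.8984) = 32.7555 / 79.0412 = 0.41441

0.414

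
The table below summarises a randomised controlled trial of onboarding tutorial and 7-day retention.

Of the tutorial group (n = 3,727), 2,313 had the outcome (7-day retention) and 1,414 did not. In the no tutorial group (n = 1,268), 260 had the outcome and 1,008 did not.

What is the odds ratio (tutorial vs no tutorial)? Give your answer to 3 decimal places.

6.342

From the description: a = 2313, b = 1414, c = 260, d = 1008.
OR = (a·d)/(b·c) = (2313 × 1008) / (1414 × 260) = 2331504 / 367640 = 6.34181
The odds of 7-day retention are about 6.34 times as high in the tutorial group.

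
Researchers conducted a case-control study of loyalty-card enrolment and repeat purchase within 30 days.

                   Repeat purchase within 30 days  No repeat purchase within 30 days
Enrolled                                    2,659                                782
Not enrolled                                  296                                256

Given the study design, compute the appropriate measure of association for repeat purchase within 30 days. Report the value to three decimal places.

2.941

Cells: a = 2659, b = 782, c = 296, d = 256.
This is a case-control study: participants were sampled on outcome status, so risks in the source population cannot be estimated directly — relative risk is not valid here. The odds ratio is the appropriate measure.
OR = (a·d)/(b·c) = (2659 × 256) / (782 × 296) = 680704 / 231472 = 2.94076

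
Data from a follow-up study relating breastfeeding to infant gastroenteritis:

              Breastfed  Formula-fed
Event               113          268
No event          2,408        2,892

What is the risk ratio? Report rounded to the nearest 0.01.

0.53

Reading the table with exposure as columns: a = 113 (Breastfed, case), b = 2408 (Breastfed, non-case), c = 268 (Formula-fed, case), d = 2892.
Risk in exposed = 113/2521 = 0.04482; risk in unexposed = 268/3160 = 0.08481.
RR = 0.04482 / 0.08481 = 0.52852
The risk is 47% lower among the exposed than among the unexposed.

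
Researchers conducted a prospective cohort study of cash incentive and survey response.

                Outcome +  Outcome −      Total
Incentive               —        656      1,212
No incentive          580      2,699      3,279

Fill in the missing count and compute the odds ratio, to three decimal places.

3.944

The missing cell is in the exposed row: 1212 − 656 = 556.
So a = 556, b = 656, c = 580, d = 2699.
OR = (a·d)/(b·c) = (556 × 2699) / (656 × 580) = 1500644 / 380480 = 3.94408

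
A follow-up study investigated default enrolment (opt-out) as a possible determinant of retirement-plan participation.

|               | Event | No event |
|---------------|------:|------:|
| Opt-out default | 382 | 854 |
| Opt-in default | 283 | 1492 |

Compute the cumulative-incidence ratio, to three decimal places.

Cells: a = 382, b = 854, c = 283, d = 1492.
Risk in exposed = 382/1236 = 0.30906; risk in unexposed = 283/1775 = 0.15944.
RR = 0.30906 / 0.15944 = 1.93846
The risk among the exposed is 1.94 times that among the unexposed.

1.938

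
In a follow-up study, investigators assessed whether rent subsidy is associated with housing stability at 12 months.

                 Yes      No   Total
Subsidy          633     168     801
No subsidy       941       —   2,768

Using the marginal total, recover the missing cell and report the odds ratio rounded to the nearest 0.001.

The missing cell is in the unexposed row: 2768 − 941 = 1827.
So a = 633, b = 168, c = 941, d = 1827.
OR = (a·d)/(b·c) = (633 × 1827) / (168 × 941) = 1156491 / 158088 = 7.31549

7.315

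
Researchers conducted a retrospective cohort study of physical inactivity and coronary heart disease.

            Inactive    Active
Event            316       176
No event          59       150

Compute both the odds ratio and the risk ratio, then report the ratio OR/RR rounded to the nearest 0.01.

2.92

Reading the table with exposure as columns: a = 316 (Inactive, case), b = 59 (Inactive, non-case), c = 176 (Active, case), d = 150.
OR = (316·150)/(59·176) = 47400/10384 = 4.56471
Risk in exposed = 316/375 = 0.84267; risk in unexposed = 176/326 = 0.53988; RR = 1.56085
OR/RR = 4.56471 / 1.56085 = 2.92451
The outcome is not rare, so the OR lies further from 1 than the RR.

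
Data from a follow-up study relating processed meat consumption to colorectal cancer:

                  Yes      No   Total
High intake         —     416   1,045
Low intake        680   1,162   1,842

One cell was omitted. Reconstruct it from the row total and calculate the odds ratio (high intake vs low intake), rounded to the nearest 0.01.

2.58

The missing cell is in the exposed row: 1045 − 416 = 629.
So a = 629, b = 416, c = 680, d = 1162.
OR = (a·d)/(b·c) = (629 × 1162) / (416 × 680) = 730898 / 282880 = 2.58377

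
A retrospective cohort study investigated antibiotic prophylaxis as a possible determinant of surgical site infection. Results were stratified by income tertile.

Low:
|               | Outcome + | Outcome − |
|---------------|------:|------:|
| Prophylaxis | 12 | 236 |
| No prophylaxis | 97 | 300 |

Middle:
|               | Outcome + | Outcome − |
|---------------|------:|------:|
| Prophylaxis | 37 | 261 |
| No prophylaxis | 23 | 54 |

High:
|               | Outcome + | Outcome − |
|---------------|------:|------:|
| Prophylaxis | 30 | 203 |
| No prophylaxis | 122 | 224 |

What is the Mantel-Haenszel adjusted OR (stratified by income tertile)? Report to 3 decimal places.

OR_MH = Σ(aᵢdᵢ/nᵢ) / Σ(bᵢcᵢ/nᵢ), where nᵢ is the stratum total.
Stratum 1 (Low): n = 645; a·d/n = 12·300/645 = 5.5814; b·c/n = 236·97/645 = 35.4915
Stratum 2 (Middle): n = 375; a·d/n = 37·54/375 = 5.3280; b·c/n = 261·23/375 = 16.0080
Stratum 3 (High): n = 579; a·d/n = 30·224/579 = 11.6062; b·c/n = 203·122/579 = 42.7737
OR_MH = (5.5814 + 5.3280 + 11.6062) / (35.4915 + 16.0080 + 42.7737) = 22.5156 / 94.2732 = 0.23883

0.239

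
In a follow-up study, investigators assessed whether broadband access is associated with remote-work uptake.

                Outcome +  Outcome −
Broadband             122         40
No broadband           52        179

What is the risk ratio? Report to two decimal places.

3.35

Cells: a = 122, b = 40, c = 52, d = 179.
Risk in exposed = 122/162 = 0.75309; risk in unexposed = 52/231 = 0.22511.
RR = 0.75309 / 0.22511 = 3.34544
The risk among the exposed is 3.35 times that among the unexposed.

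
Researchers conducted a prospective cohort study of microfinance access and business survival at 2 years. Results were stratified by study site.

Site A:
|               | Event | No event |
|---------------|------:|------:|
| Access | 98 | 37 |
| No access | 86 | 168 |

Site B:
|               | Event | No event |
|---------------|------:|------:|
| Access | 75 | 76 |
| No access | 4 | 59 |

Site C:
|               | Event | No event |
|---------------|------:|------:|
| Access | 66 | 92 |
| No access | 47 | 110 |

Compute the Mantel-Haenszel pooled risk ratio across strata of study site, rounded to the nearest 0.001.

2.115

RR_MH = Σ(aᵢ·n₀ᵢ/nᵢ) / Σ(cᵢ·n₁ᵢ/nᵢ), with n₁ᵢ = aᵢ+bᵢ (exposed), n₀ᵢ = cᵢ+dᵢ (unexposed), nᵢ = n₁ᵢ+n₀ᵢ.
Stratum 1 (Site A): n₁ = 135, n₀ = 254, n = 389; a·n₀/n = 98·254/389 = 63.9897; c·n₁/n = 86·135/389 = 29.8458
Stratum 2 (Site B): n₁ = 151, n₀ = 63, n = 214; a·n₀/n = 75·63/214 = 22.0794; c·n₁/n = 4·151/214 = 2.8224
Stratum 3 (Site C): n₁ = 158, n₀ = 157, n = 315; a·n₀/n = 66·157/315 = 32.8952; c·n₁/n = 47·158/315 = 23.5746
RR_MH = (63.9897 + 22.0794 + 32.8952) / (29.8458 + 2.8224 + 23.5746) = 118.9644 / 56.2428 = 2.11519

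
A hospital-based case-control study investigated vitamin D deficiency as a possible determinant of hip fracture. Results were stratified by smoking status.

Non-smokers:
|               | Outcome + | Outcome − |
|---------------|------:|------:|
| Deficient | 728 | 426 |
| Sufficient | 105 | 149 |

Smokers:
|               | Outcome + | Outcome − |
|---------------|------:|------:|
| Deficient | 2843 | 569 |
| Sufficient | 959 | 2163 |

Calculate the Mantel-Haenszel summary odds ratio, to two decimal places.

8.83

OR_MH = Σ(aᵢdᵢ/nᵢ) / Σ(bᵢcᵢ/nᵢ), where nᵢ is the stratum total.
Stratum 1 (Non-smokers): n = 1408; a·d/n = 728·149/1408 = 77.0398; b·c/n = 426·105/1408 = 31.7685
Stratum 2 (Smokers): n = 6534; a·d/n = 2843·2163/6534 = 941.1400; b·c/n = 569·959/6534 = 83.5125
OR_MH = (77.0398 + 941.1400) / (31.7685 + 83.5125) = 1018.1798 / 115.2810 = 8.83216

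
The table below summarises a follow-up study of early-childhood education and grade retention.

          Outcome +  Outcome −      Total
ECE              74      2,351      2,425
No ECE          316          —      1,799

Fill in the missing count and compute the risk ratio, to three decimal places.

0.174

The missing cell is in the unexposed row: 1799 − 316 = 1483.
So a = 74, b = 2351, c = 316, d = 1483.
RR = [a/(a+b)] / [c/(c+d)] = (74/2425) / (316/1799) = 0.03052/0.17565 = 0.17373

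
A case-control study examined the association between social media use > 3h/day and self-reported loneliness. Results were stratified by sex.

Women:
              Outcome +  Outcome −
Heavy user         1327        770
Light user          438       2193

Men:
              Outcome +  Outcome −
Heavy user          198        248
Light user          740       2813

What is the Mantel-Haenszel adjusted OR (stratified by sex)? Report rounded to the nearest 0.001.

6.439

OR_MH = Σ(aᵢdᵢ/nᵢ) / Σ(bᵢcᵢ/nᵢ), where nᵢ is the stratum total.
Stratum 1 (Women): n = 4728; a·d/n = 1327·2193/4728 = 615.5057; b·c/n = 770·438/4728 = 71.3325
Stratum 2 (Men): n = 3999; a·d/n = 198·2813/3999 = 139.2783; b·c/n = 248·740/3999 = 45.8915
OR_MH = (615.5057 + 139.2783) / (71.3325 + 45.8915) = 754.7840 / 117.2240 = 6.43882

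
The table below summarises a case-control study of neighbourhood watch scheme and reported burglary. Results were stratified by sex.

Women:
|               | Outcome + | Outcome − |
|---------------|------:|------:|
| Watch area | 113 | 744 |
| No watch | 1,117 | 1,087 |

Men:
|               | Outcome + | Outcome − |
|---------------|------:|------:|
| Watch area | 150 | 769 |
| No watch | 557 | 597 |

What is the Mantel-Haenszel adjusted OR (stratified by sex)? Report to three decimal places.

0.174

OR_MH = Σ(aᵢdᵢ/nᵢ) / Σ(bᵢcᵢ/nᵢ), where nᵢ is the stratum total.
Stratum 1 (Women): n = 3061; a·d/n = 113·1087/3061 = 40.1277; b·c/n = 744·1117/3061 = 271.4956
Stratum 2 (Men): n = 2073; a·d/n = 150·597/2073 = 43.1983; b·c/n = 769·557/2073 = 206.6247
OR_MH = (40.1277 + 43.1983) / (271.4956 + 206.6247) = 83.3260 / 478.1203 = 0.17428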